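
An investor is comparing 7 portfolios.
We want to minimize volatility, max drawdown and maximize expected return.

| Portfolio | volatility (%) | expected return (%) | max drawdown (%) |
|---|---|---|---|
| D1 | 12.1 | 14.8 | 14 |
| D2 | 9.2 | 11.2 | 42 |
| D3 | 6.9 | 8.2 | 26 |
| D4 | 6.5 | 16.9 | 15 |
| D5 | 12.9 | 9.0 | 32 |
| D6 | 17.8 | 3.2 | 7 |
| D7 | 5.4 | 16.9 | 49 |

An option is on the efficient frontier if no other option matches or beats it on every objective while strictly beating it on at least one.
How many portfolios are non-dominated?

4

D1: not dominated.
D2: dominated by D4 (volatility 6.5≤9.2, expected return 16.9≥11.2, max drawdown 15≤42).
D3: dominated by D4 (volatility 6.5≤6.9, expected return 16.9≥8.2, max drawdown 15≤26).
D4: not dominated.
D5: dominated by D1 (volatility 12.1≤12.9, expected return 14.8≥9.0, max drawdown 14≤32).
D6: not dominated (best max drawdown).
D7: not dominated (best volatility).
Pareto-optimal: D1, D4, D6, D7 → 4.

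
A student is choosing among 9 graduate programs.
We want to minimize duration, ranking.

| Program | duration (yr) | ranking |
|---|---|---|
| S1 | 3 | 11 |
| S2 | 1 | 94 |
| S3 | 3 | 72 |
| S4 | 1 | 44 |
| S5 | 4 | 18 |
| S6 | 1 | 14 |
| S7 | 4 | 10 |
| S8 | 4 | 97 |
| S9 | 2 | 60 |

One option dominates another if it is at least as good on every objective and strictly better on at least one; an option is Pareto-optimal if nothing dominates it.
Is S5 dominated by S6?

Yes

S6 vs S5: duration 1≤4, ranking 14≤18 — S6 is at least as good on every objective with at least one strict improvement.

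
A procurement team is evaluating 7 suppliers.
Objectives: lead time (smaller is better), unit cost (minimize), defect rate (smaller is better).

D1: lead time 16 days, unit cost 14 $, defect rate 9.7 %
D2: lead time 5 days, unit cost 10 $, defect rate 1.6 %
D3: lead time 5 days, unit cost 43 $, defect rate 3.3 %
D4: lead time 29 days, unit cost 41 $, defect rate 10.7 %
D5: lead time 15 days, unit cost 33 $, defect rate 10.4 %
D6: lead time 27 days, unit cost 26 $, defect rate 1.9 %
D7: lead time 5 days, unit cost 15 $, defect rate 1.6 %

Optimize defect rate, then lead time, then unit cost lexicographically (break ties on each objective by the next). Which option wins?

First minimize defect rate: best is 1.6, kept {D2, D7}.
Then minimize lead time: best is 5, kept {D2, D7}.
Then minimize unit cost: best is 10, kept {D2}.

D2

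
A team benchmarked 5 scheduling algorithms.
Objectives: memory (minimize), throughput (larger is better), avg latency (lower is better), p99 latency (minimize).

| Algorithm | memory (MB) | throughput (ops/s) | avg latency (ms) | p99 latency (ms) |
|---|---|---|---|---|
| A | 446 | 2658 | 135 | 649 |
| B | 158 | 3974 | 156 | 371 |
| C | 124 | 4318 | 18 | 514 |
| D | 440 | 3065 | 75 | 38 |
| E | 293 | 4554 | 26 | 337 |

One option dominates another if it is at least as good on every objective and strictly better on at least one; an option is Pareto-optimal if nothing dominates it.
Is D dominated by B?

B vs D: B is worse on avg latency (156 vs 75), so it does not dominate D.

No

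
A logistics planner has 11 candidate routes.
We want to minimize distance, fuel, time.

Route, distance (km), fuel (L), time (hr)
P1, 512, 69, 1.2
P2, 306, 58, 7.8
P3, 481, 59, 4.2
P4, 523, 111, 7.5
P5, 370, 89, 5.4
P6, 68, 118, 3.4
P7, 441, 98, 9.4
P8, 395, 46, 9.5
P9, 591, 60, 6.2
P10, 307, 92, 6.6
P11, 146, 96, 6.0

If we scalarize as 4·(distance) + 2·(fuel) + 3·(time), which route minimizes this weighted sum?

P6

P1: 4·512 + 2·69 + 3·1.2 = 2189.6
P2: 4·306 + 2·58 + 3·7.8 = 1363.4
P3: 4·481 + 2·59 + 3·4.2 = 2054.6
P4: 4·523 + 2·111 + 3·7.5 = 2336.5
P5: 4·370 + 2·89 + 3·5.4 = 1674.2
P6: 4·68 + 2·118 + 3·3.4 = 518.2
P7: 4·441 + 2·98 + 3·9.4 = 1988.2
P8: 4·395 + 2·46 + 3·9.5 = 1700.5
P9: 4·591 + 2·60 + 3·6.2 = 2502.6
P10: 4·307 + 2·92 + 3·6.6 = 1431.8
P11: 4·146 + 2·96 + 3·6.0 = 794.0
Lowest: P6 at 518.2.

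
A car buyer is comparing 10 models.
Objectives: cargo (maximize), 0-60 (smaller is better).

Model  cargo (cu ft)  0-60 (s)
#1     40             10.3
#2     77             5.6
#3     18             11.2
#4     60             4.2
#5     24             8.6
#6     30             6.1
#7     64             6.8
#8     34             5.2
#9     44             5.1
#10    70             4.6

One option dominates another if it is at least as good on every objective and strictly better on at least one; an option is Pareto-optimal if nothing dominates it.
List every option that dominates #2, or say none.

none

#1: worse on cargo (40 vs 77).
#3: worse on cargo (18 vs 77).
#4: worse on cargo (60 vs 77).
#5: worse on cargo (24 vs 77).
#6: worse on cargo (30 vs 77).
#7: worse on cargo (64 vs 77).
#8: worse on cargo (34 vs 77).
#9: worse on cargo (44 vs 77).
#10: worse on cargo (70 vs 77).
No option dominates #2.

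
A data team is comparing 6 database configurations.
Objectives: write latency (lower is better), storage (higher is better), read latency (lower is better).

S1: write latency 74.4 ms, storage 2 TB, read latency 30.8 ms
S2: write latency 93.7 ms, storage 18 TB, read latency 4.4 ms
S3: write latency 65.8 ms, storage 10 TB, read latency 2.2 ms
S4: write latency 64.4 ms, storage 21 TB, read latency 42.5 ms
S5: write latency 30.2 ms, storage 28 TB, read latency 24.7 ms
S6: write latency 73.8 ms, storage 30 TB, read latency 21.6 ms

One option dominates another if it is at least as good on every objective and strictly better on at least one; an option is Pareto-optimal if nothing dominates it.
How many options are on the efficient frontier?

S1: dominated by S3 (write latency 65.8≤74.4, storage 10≥2, read latency 2.2≤30.8).
S2: not dominated.
S3: not dominated (best read latency).
S4: dominated by S5 (write latency 30.2≤64.4, storage 28≥21, read latency 24.7≤42.5).
S5: not dominated (best write latency).
S6: not dominated (best storage).
Pareto-optimal: S2, S3, S5, S6 → 4.

4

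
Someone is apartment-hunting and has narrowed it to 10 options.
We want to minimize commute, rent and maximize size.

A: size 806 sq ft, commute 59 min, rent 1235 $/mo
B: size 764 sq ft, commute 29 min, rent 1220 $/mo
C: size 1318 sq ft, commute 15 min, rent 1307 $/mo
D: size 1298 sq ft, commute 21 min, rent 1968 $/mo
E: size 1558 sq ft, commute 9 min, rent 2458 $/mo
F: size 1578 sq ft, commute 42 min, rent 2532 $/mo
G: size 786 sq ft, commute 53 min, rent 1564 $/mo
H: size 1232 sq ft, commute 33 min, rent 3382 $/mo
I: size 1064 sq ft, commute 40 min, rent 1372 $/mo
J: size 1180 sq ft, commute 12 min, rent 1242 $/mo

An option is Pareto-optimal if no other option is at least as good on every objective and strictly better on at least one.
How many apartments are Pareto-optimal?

6

A: not dominated.
B: not dominated (best rent).
C: not dominated.
D: dominated by C (size 1318≥1298, commute 15≤21, rent 1307≤1968).
E: not dominated (best commute).
F: not dominated (best size).
G: dominated by C (size 1318≥786, commute 15≤53, rent 1307≤1564).
H: dominated by C (size 1318≥1232, commute 15≤33, rent 1307≤3382).
I: dominated by C (size 1318≥1064, commute 15≤40, rent 1307≤1372).
J: not dominated.
Pareto-optimal: A, B, C, E, F, J → 6.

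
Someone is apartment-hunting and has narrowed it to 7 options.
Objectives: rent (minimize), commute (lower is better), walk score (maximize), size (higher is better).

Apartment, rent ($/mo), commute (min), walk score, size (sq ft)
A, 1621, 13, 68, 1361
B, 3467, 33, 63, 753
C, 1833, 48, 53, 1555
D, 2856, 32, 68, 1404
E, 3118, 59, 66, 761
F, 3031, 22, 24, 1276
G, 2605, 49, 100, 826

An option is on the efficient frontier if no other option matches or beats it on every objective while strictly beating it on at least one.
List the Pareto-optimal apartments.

A, C, D, G

A: not dominated (best rent).
B: dominated by A (rent 1621≤3467, commute 13≤33, walk score 68≥63, size 1361≥753).
C: not dominated (best size).
D: not dominated.
E: dominated by A (rent 1621≤3118, commute 13≤59, walk score 68≥66, size 1361≥761).
F: dominated by A (rent 1621≤3031, commute 13≤22, walk score 68≥24, size 1361≥1276).
G: not dominated (best walk score).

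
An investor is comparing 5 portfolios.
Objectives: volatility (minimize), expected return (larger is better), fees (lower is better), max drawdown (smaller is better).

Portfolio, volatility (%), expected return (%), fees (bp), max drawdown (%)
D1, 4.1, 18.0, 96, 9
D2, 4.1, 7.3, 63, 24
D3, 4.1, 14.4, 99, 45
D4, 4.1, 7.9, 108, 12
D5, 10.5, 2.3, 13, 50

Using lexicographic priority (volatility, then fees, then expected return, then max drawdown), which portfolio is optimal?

D2

First minimize volatility: best is 4.1, kept {D1, D2, D3, D4}.
Then minimize fees: best is 63, kept {D2}.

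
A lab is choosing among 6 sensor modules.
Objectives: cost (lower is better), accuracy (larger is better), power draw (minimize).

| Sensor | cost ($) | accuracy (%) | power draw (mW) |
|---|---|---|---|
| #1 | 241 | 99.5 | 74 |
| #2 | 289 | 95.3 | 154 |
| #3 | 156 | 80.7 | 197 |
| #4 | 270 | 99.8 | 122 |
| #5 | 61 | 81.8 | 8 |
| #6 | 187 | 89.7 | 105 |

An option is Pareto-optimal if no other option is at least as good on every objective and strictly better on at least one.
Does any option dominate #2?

Yes

#1 vs #2: cost 241≤289, accuracy 99.5≥95.3, power draw 74≤154 — #1 is at least as good on every objective and strictly better on at least one, so #1 dominates #2.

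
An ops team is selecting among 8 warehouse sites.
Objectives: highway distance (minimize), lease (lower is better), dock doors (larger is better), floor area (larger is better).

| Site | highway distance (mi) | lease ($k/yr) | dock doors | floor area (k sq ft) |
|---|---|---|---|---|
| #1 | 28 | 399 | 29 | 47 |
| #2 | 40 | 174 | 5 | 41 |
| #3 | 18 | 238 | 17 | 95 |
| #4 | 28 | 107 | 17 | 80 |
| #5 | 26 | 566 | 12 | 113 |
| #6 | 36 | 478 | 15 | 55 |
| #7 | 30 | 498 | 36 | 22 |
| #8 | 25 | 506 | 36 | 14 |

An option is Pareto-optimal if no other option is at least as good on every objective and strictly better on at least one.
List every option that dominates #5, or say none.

none

#1: worse on highway distance (28 vs 26).
#2: worse on highway distance (40 vs 26).
#3: worse on floor area (95 vs 113).
#4: worse on highway distance (28 vs 26).
#6: worse on highway distance (36 vs 26).
#7: worse on highway distance (30 vs 26).
#8: worse on floor area (14 vs 113).
No option dominates #5.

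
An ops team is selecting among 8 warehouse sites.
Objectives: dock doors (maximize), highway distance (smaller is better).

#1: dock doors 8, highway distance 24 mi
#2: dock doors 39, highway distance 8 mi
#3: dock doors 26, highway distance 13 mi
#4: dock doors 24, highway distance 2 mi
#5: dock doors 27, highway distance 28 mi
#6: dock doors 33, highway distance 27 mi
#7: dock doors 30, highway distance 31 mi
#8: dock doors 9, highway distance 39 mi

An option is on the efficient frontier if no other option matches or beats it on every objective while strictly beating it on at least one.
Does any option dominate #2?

#1: worse on dock doors (8 vs 39).
#3: worse on dock doors (26 vs 39).
#4: worse on dock doors (24 vs 39).
#5: worse on dock doors (27 vs 39).
#6: worse on dock doors (33 vs 39).
#7: worse on dock doors (30 vs 39).
#8: worse on dock doors (9 vs 39).
No option is at least as good as #2 on every objective and strictly better on one.

No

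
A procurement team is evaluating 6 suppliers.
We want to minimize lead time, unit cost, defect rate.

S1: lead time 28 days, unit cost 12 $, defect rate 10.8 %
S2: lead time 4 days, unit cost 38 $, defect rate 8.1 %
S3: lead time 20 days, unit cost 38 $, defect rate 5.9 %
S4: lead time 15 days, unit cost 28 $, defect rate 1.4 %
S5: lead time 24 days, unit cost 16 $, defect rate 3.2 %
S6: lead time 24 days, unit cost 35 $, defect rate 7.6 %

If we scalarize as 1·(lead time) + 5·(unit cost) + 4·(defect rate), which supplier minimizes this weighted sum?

S5

S1: 1·28 + 5·12 + 4·10.8 = 131.2
S2: 1·4 + 5·38 + 4·8.1 = 226.4
S3: 1·20 + 5·38 + 4·5.9 = 233.6
S4: 1·15 + 5·28 + 4·1.4 = 160.6
S5: 1·24 + 5·16 + 4·3.2 = 116.8
S6: 1·24 + 5·35 + 4·7.6 = 229.4
Lowest: S5 at 116.8.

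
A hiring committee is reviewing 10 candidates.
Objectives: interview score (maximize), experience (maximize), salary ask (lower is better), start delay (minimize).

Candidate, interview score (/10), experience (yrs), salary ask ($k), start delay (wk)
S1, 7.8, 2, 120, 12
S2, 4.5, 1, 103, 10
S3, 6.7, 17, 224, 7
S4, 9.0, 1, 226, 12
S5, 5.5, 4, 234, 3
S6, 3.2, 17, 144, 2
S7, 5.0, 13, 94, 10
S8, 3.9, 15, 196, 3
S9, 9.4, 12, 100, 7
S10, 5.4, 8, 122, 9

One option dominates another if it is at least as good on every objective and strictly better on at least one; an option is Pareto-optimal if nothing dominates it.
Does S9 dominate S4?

S9 vs S4: interview score 9.4≥9.0, experience 12≥1, salary ask 100≤226, start delay 7≤12 — S9 is at least as good on every objective with at least one strict improvement.

Yes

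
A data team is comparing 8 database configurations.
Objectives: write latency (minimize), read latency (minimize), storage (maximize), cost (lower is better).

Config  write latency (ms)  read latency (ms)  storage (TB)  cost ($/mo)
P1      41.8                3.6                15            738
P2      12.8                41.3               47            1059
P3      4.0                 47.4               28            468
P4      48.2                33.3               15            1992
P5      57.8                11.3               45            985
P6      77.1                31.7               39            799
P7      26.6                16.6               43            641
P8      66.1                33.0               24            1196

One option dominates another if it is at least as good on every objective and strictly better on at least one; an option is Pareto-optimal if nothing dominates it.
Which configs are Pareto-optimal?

P1, P2, P3, P5, P7

P1: not dominated (best read latency).
P2: not dominated (best storage).
P3: not dominated (best write latency).
P4: dominated by P1 (write latency 41.8≤48.2, read latency 3.6≤33.3, storage 15≥15, cost 738≤1992).
P5: not dominated.
P6: dominated by P7 (write latency 26.6≤77.1, read latency 16.6≤31.7, storage 43≥39, cost 641≤799).
P7: not dominated.
P8: dominated by P5 (write latency 57.8≤66.1, read latency 11.3≤33.0, storage 45≥24, cost 985≤1196).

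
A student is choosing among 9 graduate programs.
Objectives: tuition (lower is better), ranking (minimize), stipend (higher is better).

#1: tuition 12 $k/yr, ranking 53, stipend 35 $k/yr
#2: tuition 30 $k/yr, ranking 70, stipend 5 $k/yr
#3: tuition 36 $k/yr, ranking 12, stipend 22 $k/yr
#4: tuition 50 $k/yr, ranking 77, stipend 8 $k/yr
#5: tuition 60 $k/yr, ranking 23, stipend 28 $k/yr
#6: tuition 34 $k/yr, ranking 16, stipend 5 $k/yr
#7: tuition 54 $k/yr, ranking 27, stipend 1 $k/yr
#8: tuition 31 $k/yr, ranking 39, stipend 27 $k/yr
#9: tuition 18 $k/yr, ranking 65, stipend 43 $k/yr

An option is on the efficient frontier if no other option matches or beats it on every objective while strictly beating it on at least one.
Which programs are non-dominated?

#1, #3, #5, #6, #8, #9

#1: not dominated (best tuition).
#2: dominated by #1 (tuition 12≤30, ranking 53≤70, stipend 35≥5).
#3: not dominated (best ranking).
#4: dominated by #1 (tuition 12≤50, ranking 53≤77, stipend 35≥8).
#5: not dominated.
#6: not dominated.
#7: dominated by #3 (tuition 36≤54, ranking 12≤27, stipend 22≥1).
#8: not dominated.
#9: not dominated (best stipend).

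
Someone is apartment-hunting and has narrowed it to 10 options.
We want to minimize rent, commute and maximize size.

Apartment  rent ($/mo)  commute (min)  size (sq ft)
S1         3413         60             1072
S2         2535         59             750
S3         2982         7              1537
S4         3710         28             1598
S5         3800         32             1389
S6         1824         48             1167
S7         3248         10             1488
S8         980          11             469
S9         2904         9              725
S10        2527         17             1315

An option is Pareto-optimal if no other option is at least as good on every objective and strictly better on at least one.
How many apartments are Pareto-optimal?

6

S1: dominated by S3 (rent 2982≤3413, commute 7≤60, size 1537≥1072).
S2: dominated by S6 (rent 1824≤2535, commute 48≤59, size 1167≥750).
S3: not dominated (best commute).
S4: not dominated (best size).
S5: dominated by S3 (rent 2982≤3800, commute 7≤32, size 1537≥1389).
S6: not dominated.
S7: dominated by S3 (rent 2982≤3248, commute 7≤10, size 1537≥1488).
S8: not dominated (best rent).
S9: not dominated.
S10: not dominated.
Pareto-optimal: S3, S4, S6, S8, S9, S10 → 6.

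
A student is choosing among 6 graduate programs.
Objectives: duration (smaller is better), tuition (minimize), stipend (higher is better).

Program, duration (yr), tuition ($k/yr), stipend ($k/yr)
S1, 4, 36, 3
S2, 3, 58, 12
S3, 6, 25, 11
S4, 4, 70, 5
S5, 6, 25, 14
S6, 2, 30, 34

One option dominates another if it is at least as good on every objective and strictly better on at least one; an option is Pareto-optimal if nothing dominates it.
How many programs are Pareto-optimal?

S1: dominated by S6 (duration 2≤4, tuition 30≤36, stipend 34≥3).
S2: dominated by S6 (duration 2≤3, tuition 30≤58, stipend 34≥12).
S3: dominated by S5 (duration 6≤6, tuition 25≤25, stipend 14≥11).
S4: dominated by S2 (duration 3≤4, tuition 58≤70, stipend 12≥5).
S5: not dominated.
S6: not dominated (best duration).
Pareto-optimal: S5, S6 → 2.

2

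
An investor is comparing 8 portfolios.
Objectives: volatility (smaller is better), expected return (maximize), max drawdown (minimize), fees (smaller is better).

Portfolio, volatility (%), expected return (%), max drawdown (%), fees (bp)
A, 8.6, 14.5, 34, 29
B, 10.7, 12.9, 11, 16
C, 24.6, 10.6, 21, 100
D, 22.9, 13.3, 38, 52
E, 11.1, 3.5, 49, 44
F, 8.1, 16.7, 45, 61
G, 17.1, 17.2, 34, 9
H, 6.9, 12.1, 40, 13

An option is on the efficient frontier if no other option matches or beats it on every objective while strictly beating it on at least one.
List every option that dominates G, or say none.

A: worse on expected return (14.5 vs 17.2).
B: worse on expected return (12.9 vs 17.2).
C: worse on volatility (24.6 vs 17.1).
D: worse on volatility (22.9 vs 17.1).
E: worse on expected return (3.5 vs 17.2).
F: worse on expected return (16.7 vs 17.2).
H: worse on expected return (12.1 vs 17.2).
No option dominates G.

none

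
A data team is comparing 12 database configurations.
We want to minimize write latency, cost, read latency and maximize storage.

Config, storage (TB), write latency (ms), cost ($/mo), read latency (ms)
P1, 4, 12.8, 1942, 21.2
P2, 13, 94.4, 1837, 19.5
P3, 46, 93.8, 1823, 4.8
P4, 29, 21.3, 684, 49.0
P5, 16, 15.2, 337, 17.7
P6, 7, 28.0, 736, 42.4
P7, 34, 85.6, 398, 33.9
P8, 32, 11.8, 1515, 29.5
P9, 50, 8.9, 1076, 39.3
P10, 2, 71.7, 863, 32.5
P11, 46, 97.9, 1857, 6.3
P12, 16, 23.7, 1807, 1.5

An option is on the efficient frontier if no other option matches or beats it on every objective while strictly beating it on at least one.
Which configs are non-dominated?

P1: not dominated.
P2: dominated by P3 (storage 46≥13, write latency 93.8≤94.4, cost 1823≤1837, read latency 4.8≤19.5).
P3: not dominated.
P4: not dominated.
P5: not dominated (best cost).
P6: dominated by P5 (storage 16≥7, write latency 15.2≤28.0, cost 337≤736, read latency 17.7≤42.4).
P7: not dominated.
P8: not dominated.
P9: not dominated (best storage).
P10: dominated by P5 (storage 16≥2, write latency 15.2≤71.7, cost 337≤863, read latency 17.7≤32.5).
P11: dominated by P3 (storage 46≥46, write latency 93.8≤97.9, cost 1823≤1857, read latency 4.8≤6.3).
P12: not dominated (best read latency).

P1, P3, P4, P5, P7, P8, P9, P12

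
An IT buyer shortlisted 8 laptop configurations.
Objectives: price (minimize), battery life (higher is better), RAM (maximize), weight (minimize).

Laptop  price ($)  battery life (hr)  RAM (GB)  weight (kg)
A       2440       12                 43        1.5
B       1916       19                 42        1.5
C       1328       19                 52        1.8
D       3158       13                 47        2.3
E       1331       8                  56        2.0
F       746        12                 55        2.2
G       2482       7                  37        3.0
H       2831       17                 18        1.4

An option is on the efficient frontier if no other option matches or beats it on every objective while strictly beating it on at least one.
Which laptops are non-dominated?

A: not dominated.
B: not dominated.
C: not dominated.
D: dominated by C (price 1328≤3158, battery life 19≥13, RAM 52≥47, weight 1.8≤2.3).
E: not dominated (best RAM).
F: not dominated (best price).
G: dominated by A (price 2440≤2482, battery life 12≥7, RAM 43≥37, weight 1.5≤3.0).
H: not dominated (best weight).

A, B, C, E, F, H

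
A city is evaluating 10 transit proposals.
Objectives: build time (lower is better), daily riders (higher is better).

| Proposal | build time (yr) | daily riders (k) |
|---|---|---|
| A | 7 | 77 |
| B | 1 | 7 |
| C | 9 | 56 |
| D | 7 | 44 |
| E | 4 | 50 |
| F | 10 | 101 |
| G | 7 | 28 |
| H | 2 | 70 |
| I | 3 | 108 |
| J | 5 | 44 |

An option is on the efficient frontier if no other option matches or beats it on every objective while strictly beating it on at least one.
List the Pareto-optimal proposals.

B, H, I

A: dominated by I (build time 3≤7, daily riders 108≥77).
B: not dominated (best build time).
C: dominated by A (build time 7≤9, daily riders 77≥56).
D: dominated by A (build time 7≤7, daily riders 77≥44).
E: dominated by H (build time 2≤4, daily riders 70≥50).
F: dominated by I (build time 3≤10, daily riders 108≥101).
G: dominated by A (build time 7≤7, daily riders 77≥28).
H: not dominated.
I: not dominated (best daily riders).
J: dominated by E (build time 4≤5, daily riders 50≥44).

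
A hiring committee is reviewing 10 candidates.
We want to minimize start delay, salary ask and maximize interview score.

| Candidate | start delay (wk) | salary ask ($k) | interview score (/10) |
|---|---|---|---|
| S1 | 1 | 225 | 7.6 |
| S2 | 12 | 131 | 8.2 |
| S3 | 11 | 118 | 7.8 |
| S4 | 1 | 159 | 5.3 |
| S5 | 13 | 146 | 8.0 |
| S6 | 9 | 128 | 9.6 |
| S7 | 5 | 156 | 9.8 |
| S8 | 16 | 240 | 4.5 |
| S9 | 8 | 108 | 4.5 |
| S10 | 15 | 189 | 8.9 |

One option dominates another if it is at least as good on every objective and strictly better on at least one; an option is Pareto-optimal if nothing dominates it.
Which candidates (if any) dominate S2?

S6: start delay 9≤12, salary ask 128≤131, interview score 9.6≥8.2 — dominates S2.
Others (S1, S3, S4, S5, S7, S8, S9, S10) are each worse than S2 on at least one objective.

S6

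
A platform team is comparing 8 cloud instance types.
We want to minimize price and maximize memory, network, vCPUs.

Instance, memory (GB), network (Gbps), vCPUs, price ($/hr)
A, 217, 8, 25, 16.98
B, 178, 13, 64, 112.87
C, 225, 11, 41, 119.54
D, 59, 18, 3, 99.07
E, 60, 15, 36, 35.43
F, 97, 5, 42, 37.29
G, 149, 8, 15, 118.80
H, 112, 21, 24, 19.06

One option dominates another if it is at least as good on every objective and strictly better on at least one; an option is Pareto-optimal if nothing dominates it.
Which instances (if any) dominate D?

H

H: memory 112≥59, network 21≥18, vCPUs 24≥3, price 19.06≤99.07 — dominates D.
Others (A, B, C, E, F, G) are each worse than D on at least one objective.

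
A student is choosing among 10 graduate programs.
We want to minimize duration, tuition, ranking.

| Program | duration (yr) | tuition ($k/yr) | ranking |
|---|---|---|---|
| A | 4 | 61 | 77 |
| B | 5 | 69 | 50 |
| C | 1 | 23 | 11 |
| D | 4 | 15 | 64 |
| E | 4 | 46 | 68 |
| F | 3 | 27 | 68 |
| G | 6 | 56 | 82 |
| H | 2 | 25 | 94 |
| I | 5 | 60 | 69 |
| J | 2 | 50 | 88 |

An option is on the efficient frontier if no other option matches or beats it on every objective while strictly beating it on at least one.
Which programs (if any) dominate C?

A: worse on duration (4 vs 1).
B: worse on duration (5 vs 1).
D: worse on duration (4 vs 1).
E: worse on duration (4 vs 1).
F: worse on duration (3 vs 1).
G: worse on duration (6 vs 1).
H: worse on duration (2 vs 1).
I: worse on duration (5 vs 1).
J: worse on duration (2 vs 1).
No option dominates C.

none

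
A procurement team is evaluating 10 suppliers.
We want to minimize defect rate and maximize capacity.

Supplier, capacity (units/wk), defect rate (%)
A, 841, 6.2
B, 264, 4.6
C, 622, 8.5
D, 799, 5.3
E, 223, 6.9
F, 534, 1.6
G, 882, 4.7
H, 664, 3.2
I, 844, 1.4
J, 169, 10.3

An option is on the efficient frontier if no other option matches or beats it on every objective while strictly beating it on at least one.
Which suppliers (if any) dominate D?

G, I

G: capacity 882≥799, defect rate 4.7≤5.3 — dominates D.
I: capacity 844≥799, defect rate 1.4≤5.3 — dominates D.
Others (A, B, C, E, F, H, J) are each worse than D on at least one objective.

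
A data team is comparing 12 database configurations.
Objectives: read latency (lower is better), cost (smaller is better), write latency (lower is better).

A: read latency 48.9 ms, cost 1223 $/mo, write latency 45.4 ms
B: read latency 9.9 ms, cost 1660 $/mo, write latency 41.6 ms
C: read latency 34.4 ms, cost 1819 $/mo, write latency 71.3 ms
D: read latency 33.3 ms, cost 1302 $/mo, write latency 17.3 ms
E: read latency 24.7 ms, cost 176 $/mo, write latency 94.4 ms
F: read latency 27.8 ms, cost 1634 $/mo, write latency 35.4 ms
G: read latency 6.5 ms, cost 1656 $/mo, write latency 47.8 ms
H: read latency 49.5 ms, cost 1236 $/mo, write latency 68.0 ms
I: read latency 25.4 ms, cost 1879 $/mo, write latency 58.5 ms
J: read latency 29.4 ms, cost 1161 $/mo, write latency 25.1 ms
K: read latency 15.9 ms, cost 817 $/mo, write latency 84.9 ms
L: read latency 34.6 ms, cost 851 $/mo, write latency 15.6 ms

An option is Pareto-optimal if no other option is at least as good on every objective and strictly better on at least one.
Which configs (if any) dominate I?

B, G

B: read latency 9.9≤25.4, cost 1660≤1879, write latency 41.6≤58.5 — dominates I.
G: read latency 6.5≤25.4, cost 1656≤1879, write latency 47.8≤58.5 — dominates I.
Others (A, C, D, E, F, H, J, K, L) are each worse than I on at least one objective.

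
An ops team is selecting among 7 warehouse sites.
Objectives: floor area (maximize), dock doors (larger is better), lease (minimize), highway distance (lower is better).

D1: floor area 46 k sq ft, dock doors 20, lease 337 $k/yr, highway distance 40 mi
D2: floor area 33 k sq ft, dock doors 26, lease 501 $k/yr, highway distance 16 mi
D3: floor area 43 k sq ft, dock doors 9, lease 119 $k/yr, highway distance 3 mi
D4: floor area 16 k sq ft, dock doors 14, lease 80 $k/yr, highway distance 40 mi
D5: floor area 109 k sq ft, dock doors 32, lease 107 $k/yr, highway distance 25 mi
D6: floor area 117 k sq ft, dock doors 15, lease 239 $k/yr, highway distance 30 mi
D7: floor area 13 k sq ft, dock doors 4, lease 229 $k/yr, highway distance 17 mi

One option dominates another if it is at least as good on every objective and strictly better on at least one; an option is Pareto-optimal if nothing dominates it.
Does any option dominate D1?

Yes

D5 vs D1: floor area 109≥46, dock doors 32≥20, lease 107≤337, highway distance 25≤40 — D5 is at least as good on every objective and strictly better on at least one, so D5 dominates D1.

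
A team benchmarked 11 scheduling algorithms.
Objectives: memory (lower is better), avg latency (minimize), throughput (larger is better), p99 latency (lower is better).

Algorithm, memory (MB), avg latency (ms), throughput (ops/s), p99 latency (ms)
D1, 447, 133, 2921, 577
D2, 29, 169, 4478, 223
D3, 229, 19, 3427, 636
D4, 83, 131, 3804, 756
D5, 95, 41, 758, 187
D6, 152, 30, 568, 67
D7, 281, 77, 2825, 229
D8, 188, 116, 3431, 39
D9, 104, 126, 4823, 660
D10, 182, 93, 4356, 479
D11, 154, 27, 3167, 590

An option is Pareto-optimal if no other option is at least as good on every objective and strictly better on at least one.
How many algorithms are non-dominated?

10

D1: dominated by D8 (memory 188≤447, avg latency 116≤133, throughput 3431≥2921, p99 latency 39≤577).
D2: not dominated (best memory).
D3: not dominated (best avg latency).
D4: not dominated.
D5: not dominated.
D6: not dominated.
D7: not dominated.
D8: not dominated (best p99 latency).
D9: not dominated (best throughput).
D10: not dominated.
D11: not dominated.
Pareto-optimal: D2, D3, D4, D5, D6, D7, D8, D9, D10, D11 → 10.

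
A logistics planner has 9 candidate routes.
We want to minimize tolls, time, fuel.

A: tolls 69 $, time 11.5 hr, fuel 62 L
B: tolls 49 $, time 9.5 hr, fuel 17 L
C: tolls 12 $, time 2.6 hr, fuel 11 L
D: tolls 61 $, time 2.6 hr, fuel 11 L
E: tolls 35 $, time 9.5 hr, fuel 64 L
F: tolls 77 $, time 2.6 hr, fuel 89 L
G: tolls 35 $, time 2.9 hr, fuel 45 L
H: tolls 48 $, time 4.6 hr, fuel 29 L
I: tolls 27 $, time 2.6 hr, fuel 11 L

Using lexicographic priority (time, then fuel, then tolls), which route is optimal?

First minimize time: best is 2.6, kept {C, D, F, I}.
Then minimize fuel: best is 11, kept {C, D, I}.
Then minimize tolls: best is 12, kept {C}.

C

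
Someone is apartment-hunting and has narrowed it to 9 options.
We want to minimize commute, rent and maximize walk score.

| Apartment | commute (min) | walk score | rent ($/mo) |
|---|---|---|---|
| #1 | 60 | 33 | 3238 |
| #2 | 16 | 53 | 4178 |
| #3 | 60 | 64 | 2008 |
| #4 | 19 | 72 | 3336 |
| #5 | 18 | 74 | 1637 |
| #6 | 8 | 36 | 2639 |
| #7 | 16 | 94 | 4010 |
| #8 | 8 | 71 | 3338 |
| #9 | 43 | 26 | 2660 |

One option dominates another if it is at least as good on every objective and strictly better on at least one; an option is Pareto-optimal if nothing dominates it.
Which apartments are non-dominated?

#1: dominated by #3 (commute 60≤60, walk score 64≥33, rent 2008≤3238).
#2: dominated by #7 (commute 16≤16, walk score 94≥53, rent 4010≤4178).
#3: dominated by #5 (commute 18≤60, walk score 74≥64, rent 1637≤2008).
#4: dominated by #5 (commute 18≤19, walk score 74≥72, rent 1637≤3336).
#5: not dominated (best rent).
#6: not dominated.
#7: not dominated (best walk score).
#8: not dominated.
#9: dominated by #5 (commute 18≤43, walk score 74≥26, rent 1637≤2660).

#5, #6, #7, #8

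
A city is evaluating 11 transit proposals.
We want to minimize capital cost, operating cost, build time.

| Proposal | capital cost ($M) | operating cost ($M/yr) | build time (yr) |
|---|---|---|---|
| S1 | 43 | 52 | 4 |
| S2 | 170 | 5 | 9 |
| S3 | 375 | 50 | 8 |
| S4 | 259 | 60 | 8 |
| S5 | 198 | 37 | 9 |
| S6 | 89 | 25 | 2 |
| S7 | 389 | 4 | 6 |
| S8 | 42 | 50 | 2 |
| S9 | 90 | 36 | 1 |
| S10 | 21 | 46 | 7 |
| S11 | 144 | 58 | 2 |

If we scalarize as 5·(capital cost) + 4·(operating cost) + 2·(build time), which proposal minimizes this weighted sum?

S10

S1: 5·43 + 4·52 + 2·4 = 431
S2: 5·170 + 4·5 + 2·9 = 888
S3: 5·375 + 4·50 + 2·8 = 2091
S4: 5·259 + 4·60 + 2·8 = 1551
S5: 5·198 + 4·37 + 2·9 = 1156
S6: 5·89 + 4·25 + 2·2 = 549
S7: 5·389 + 4·4 + 2·6 = 1973
S8: 5·42 + 4·50 + 2·2 = 414
S9: 5·90 + 4·36 + 2·1 = 596
S10: 5·21 + 4·46 + 2·7 = 303
S11: 5·144 + 4·58 + 2·2 = 956
Lowest: S10 at 303.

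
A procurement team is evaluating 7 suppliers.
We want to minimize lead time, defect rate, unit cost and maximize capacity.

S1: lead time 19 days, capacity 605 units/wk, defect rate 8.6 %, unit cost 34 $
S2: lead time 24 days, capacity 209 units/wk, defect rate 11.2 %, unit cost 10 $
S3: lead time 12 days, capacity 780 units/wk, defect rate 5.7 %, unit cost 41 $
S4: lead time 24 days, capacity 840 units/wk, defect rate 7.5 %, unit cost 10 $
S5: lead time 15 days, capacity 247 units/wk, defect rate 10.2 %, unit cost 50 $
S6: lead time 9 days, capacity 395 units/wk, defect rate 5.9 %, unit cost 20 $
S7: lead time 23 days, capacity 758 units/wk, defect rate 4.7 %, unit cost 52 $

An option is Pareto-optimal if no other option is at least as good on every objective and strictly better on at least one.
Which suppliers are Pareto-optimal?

S1, S3, S4, S6, S7

S1: not dominated.
S2: dominated by S4 (lead time 24≤24, capacity 840≥209, defect rate 7.5≤11.2, unit cost 10≤10).
S3: not dominated.
S4: not dominated (best capacity).
S5: dominated by S3 (lead time 12≤15, capacity 780≥247, defect rate 5.7≤10.2, unit cost 41≤50).
S6: not dominated (best lead time).
S7: not dominated (best defect rate).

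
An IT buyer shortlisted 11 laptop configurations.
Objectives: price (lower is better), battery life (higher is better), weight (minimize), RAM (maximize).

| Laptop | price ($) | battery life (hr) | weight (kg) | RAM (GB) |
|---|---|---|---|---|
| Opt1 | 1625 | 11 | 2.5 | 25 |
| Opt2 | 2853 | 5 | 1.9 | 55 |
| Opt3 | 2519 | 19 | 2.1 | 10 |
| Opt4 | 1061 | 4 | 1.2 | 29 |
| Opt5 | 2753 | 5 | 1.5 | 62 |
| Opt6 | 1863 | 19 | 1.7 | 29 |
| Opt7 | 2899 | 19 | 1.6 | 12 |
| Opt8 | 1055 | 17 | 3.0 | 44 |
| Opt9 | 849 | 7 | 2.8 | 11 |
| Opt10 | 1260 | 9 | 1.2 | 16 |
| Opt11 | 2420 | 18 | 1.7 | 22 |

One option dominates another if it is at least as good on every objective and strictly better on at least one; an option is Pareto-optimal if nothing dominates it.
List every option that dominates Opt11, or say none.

Opt6: price 1863≤2420, battery life 19≥18, weight 1.7≤1.7, RAM 29≥22 — dominates Opt11.
Others (Opt1, Opt2, Opt3, Opt4, Opt5, Opt7, Opt8, Opt9, Opt10) are each worse than Opt11 on at least one objective.

Opt6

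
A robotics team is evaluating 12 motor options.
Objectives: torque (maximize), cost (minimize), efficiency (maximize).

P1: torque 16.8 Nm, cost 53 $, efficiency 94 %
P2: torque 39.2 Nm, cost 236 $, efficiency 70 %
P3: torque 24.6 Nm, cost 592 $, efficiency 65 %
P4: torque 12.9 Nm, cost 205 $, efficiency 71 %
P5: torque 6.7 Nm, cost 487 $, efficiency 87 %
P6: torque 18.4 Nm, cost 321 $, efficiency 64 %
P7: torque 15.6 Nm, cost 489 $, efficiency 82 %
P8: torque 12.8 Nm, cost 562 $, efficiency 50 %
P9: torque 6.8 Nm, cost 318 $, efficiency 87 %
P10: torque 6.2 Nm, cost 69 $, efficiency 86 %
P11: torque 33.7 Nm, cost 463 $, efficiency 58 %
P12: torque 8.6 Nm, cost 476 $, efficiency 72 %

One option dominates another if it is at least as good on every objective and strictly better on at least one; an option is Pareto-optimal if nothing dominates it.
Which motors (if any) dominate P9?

P1

P1: torque 16.8≥6.8, cost 53≤318, efficiency 94≥87 — dominates P9.
Others (P2, P3, P4, P5, P6, P7, P8, P10, P11, P12) are each worse than P9 on at least one objective.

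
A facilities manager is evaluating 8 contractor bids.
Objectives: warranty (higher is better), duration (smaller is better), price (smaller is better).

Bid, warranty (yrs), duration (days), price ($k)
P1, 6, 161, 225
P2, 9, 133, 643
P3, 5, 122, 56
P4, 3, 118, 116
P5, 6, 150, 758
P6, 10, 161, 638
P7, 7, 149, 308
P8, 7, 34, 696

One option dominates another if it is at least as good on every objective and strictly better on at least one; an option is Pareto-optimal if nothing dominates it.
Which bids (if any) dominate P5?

P2, P7, P8

P2: warranty 9≥6, duration 133≤150, price 643≤758 — dominates P5.
P7: warranty 7≥6, duration 149≤150, price 308≤758 — dominates P5.
P8: warranty 7≥6, duration 34≤150, price 696≤758 — dominates P5.
Others (P1, P3, P4, P6) are each worse than P5 on at least one objective.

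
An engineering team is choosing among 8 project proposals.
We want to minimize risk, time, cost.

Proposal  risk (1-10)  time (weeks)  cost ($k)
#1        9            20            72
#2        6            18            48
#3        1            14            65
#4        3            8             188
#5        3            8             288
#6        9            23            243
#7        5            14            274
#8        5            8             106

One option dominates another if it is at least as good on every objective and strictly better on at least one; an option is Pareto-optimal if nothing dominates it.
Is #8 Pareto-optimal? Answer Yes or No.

#1: worse on risk (9 vs 5).
#2: worse on risk (6 vs 5).
#3: worse on time (14 vs 8).
#4: worse on cost (188 vs 106).
#5: worse on cost (288 vs 106).
#6: worse on risk (9 vs 5).
#7: worse on time (14 vs 8).
No option is at least as good as #8 on every objective and strictly better on one.

Yes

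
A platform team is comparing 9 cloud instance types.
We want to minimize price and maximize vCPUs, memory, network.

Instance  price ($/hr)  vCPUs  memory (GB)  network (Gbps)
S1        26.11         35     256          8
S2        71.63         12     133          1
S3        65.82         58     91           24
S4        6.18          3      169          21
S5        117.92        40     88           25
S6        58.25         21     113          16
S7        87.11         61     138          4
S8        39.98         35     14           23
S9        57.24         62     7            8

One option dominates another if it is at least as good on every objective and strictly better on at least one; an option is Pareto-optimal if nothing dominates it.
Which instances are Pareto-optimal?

S1, S3, S4, S5, S6, S7, S8, S9

S1: not dominated (best memory).
S2: dominated by S1 (price 26.11≤71.63, vCPUs 35≥12, memory 256≥133, network 8≥1).
S3: not dominated.
S4: not dominated (best price).
S5: not dominated (best network).
S6: not dominated.
S7: not dominated.
S8: not dominated.
S9: not dominated (best vCPUs).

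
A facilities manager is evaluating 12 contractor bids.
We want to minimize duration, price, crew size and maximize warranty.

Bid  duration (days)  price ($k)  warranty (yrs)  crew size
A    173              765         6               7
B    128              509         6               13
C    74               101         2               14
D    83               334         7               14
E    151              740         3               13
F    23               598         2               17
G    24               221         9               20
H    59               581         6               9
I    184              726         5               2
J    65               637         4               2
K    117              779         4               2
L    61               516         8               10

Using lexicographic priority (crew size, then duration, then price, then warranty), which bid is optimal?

First minimize crew size: best is 2, kept {I, J, K}.
Then minimize duration: best is 65, kept {J}.

J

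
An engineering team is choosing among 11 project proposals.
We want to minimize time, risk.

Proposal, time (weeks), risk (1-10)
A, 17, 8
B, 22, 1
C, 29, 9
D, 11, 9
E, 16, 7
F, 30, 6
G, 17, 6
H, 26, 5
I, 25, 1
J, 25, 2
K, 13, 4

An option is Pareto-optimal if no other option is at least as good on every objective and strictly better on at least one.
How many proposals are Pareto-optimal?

3

A: dominated by E (time 16≤17, risk 7≤8).
B: not dominated.
C: dominated by A (time 17≤29, risk 8≤9).
D: not dominated (best time).
E: dominated by K (time 13≤16, risk 4≤7).
F: dominated by B (time 22≤30, risk 1≤6).
G: dominated by K (time 13≤17, risk 4≤6).
H: dominated by B (time 22≤26, risk 1≤5).
I: dominated by B (time 22≤25, risk 1≤1).
J: dominated by B (time 22≤25, risk 1≤2).
K: not dominated.
Pareto-optimal: B, D, K → 3.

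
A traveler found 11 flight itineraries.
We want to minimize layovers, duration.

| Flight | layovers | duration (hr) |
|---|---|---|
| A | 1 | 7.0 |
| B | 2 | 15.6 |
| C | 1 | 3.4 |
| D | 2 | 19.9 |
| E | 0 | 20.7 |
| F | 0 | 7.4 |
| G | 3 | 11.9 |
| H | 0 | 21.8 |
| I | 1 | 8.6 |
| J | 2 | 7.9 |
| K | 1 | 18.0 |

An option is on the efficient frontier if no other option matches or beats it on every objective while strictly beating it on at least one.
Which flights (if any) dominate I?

A: layovers 1≤1, duration 7.0≤8.6 — dominates I.
C: layovers 1≤1, duration 3.4≤8.6 — dominates I.
F: layovers 0≤1, duration 7.4≤8.6 — dominates I.
Others (B, D, E, G, H, J, K) are each worse than I on at least one objective.

A, C, F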